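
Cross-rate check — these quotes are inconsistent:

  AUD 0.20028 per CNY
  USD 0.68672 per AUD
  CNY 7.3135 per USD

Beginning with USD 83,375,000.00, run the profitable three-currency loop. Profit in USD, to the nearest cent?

Profitable loop is USD → CNY → AUD → USD:
USD 83,375,000.00 × 7.3135 = CNY 609,763,062.50
CNY 609,763,062.50 × 0.20028 = AUD 122,123,346.16
AUD 122,123,346.16 × 0.68672 = USD 83,864,544.27
Profit = USD 83,864,544.27 − USD 83,375,000.00

Profit: USD 489,544.27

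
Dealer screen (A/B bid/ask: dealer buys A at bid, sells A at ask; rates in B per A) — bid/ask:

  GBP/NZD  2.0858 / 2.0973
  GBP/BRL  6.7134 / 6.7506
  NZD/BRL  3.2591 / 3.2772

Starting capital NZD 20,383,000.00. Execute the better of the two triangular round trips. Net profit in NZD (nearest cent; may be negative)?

Best loop NZD → BRL → GBP → NZD:
NZD 20,383,000.00 × 3.2591 (sell NZD at bid) = BRL 66,430,235.30
BRL 66,430,235.30 ÷ 6.7506 (buy GBP at ask) = GBP 9,840,641.62
GBP 9,840,641.62 × 2.0858 (sell GBP at bid) = NZD 20,525,610.28

Net profit: NZD 142,610.28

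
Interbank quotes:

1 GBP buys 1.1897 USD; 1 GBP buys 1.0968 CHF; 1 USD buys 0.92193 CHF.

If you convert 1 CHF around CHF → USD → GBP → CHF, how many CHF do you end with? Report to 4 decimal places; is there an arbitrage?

Around CHF → USD → GBP → CHF: 1 ÷ 0.92193 ÷ 1.1897 × 1.0968 = 0.999982
Product ≈ 1 (deviation 0.002%, within rounding noise).

1.0000 (no arbitrage)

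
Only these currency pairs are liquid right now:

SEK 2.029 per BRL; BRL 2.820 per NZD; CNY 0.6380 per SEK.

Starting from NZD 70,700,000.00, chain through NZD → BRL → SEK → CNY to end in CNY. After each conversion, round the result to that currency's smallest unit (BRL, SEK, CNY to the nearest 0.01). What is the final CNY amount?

NZD 70,700,000.00 × 2.820 = BRL 199,374,000.00
BRL 199,374,000.00 × 2.029 = SEK 404,529,846.00
SEK 404,529,846.00 × 0.6380 = CNY 258,090,041.75

CNY 258,090,041.75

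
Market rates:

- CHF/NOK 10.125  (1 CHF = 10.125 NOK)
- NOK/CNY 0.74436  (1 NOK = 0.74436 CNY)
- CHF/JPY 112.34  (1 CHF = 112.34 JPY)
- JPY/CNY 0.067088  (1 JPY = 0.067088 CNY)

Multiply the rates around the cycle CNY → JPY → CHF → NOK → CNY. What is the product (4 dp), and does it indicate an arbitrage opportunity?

Around CNY → JPY → CHF → NOK → CNY: 1 ÷ 0.067088 ÷ 112.34 × 10.125 × 0.74436 = 0.999997
Product ≈ 1 (deviation 0.000%, within rounding noise).

1.0000 (no arbitrage)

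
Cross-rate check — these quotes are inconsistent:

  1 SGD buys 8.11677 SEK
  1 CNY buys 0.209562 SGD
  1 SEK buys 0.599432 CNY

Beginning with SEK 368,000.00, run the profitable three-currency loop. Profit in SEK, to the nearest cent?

Profitable loop is SEK → CNY → SGD → SEK:
SEK 368,000.00 × 0.599432 = CNY 220,590.98
CNY 220,590.98 × 0.209562 = SGD 46,227.49
SGD 46,227.49 × 8.11677 = SEK 375,217.87
Profit = SEK 375,217.87 − SEK 368,000.00

Profit: SEK 7,217.87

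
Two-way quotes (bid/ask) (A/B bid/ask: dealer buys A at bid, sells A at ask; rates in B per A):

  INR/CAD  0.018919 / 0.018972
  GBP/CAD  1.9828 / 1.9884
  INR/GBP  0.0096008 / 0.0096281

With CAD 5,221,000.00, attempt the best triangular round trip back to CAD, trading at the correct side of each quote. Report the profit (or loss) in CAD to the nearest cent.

Best loop CAD → INR → GBP → CAD:
CAD 5,221,000.00 ÷ 0.018972 (buy INR at ask) = INR 275,195,024.25
INR 275,195,024.25 × 0.0096008 (sell INR at bid) = GBP 2,642,092.39
GBP 2,642,092.39 × 1.9828 (sell GBP at bid) = CAD 5,238,740.79

Net profit: CAD 17,740.79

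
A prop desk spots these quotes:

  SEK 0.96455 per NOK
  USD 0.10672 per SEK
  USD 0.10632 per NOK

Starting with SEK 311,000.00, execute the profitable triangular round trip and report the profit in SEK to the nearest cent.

Profitable loop is SEK → NOK → USD → SEK:
SEK 311,000.00 ÷ 0.96455 = NOK 322,430.15
NOK 322,430.15 × 0.10632 = USD 34,280.77
USD 34,280.77 ÷ 0.10672 = SEK 321,221.64
Profit = SEK 321,221.64 − SEK 311,000.00

Profit: SEK 10,221.64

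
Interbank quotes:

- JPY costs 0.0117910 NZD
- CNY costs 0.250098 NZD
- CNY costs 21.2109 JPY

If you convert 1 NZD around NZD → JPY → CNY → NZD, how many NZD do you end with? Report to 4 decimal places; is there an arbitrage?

Around NZD → JPY → CNY → NZD: 1 ÷ 0.0117910 ÷ 21.2109 × 0.250098 = 1.000001
Product ≈ 1 (deviation 0.000%, within rounding noise).

1.0000 (no arbitrage)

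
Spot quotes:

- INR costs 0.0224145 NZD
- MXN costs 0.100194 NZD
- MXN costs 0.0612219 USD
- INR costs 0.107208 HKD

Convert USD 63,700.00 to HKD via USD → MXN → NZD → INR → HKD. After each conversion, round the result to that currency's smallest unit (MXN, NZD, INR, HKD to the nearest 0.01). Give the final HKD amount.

USD 63,700.00 ÷ 0.0612219 = MXN 1,040,477.35
MXN 1,040,477.35 × 0.100194 = NZD 104,249.59
NZD 104,249.59 ÷ 0.0224145 = INR 4,650,988.87
INR 4,650,988.87 × 0.107208 = HKD 498,623.21

HKD 498,623.21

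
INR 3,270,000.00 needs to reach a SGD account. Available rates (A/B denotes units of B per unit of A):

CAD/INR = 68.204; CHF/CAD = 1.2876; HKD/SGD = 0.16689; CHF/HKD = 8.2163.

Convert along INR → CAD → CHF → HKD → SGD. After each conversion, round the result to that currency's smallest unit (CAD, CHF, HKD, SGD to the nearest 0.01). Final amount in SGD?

INR 3,270,000.00 ÷ 68.204 = CAD 47,944.40
CAD 47,944.40 ÷ 1.2876 = CHF 37,235.48
CHF 37,235.48 × 8.2163 = HKD 305,937.87
HKD 305,937.87 × 0.16689 = SGD 51,057.97

SGD 51,057.97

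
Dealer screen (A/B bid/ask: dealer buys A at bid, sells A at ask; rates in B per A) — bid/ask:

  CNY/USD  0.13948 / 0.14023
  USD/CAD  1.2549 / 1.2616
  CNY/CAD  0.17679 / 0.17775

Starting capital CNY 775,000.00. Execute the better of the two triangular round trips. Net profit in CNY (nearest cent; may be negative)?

Net result: CNY -543.94 (no profitable arbitrage after spreads)

Best loop CNY → CAD → USD → CNY:
CNY 775,000.00 × 0.17679 (sell CNY at bid) = CAD 137,012.25
CAD 137,012.25 ÷ 1.2616 (buy USD at ask) = USD 108,601.97
USD 108,601.97 ÷ 0.14023 (buy CNY at ask) = CNY 774,456.06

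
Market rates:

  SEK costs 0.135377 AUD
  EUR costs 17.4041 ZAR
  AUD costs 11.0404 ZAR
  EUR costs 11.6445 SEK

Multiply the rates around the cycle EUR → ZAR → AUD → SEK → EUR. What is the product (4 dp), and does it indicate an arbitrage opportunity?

Around EUR → ZAR → AUD → SEK → EUR: 1 × 17.4041 ÷ 11.0404 ÷ 0.135377 ÷ 11.6445 = 1.000002
Product ≈ 1 (deviation 0.000%, within rounding noise).

1.0000 (no arbitrage)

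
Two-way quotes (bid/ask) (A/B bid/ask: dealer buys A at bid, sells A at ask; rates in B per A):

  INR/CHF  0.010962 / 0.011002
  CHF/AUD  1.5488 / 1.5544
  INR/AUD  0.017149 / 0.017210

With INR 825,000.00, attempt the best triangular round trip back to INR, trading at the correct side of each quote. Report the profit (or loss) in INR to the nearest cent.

Net profit: INR 2,291.04

Best loop INR → AUD → CHF → INR:
INR 825,000.00 × 0.017149 (sell INR at bid) = AUD 14,147.93
AUD 14,147.93 ÷ 1.5544 (buy CHF at ask) = CHF 9,101.86
CHF 9,101.86 ÷ 0.011002 (buy INR at ask) = INR 827,291.04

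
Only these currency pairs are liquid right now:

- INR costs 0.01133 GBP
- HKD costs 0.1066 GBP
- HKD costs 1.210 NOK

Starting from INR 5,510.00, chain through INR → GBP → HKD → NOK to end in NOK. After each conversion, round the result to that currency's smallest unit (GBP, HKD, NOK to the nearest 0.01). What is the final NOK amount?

INR 5,510.00 × 0.01133 = GBP 62.43
GBP 62.43 ÷ 0.1066 = HKD 585.65
HKD 585.65 × 1.210 = NOK 708.64

NOK 708.64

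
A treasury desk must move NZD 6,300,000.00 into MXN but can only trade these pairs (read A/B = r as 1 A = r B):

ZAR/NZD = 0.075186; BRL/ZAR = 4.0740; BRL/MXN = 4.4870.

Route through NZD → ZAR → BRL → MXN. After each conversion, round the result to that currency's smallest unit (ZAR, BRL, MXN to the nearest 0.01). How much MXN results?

NZD 6,300,000.00 ÷ 0.075186 = ZAR 83,792,195.36
ZAR 83,792,195.36 ÷ 4.0740 = BRL 20,567,549.18
BRL 20,567,549.18 × 4.4870 = MXN 92,286,593.17

MXN 92,286,593.17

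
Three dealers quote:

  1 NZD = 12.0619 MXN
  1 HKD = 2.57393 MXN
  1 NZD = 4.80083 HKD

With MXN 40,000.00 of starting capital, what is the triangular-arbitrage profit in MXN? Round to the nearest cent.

Profit: MXN 978.62

Profitable loop is MXN → NZD → HKD → MXN:
MXN 40,000.00 ÷ 12.0619 = NZD 3,316.23
NZD 3,316.23 × 4.80083 = HKD 15,920.64
HKD 15,920.64 × 2.57393 = MXN 40,978.62
Profit = MXN 40,978.62 − MXN 40,000.00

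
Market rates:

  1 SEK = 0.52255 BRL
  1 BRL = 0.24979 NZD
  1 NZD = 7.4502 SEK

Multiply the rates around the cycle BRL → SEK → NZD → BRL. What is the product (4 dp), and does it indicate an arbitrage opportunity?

Around BRL → SEK → NZD → BRL: 1 ÷ 0.52255 ÷ 7.4502 ÷ 0.24979 = 1.028322
Product > 1; profitable direction is BRL → SEK → NZD → BRL.

1.0283 (arbitrage exists)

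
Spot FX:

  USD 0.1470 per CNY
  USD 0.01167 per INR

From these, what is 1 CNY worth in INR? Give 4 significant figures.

CNY/INR = 12.60

1 CNY × 0.1470 = 0.147 USD
0.147 USD ÷ 0.01167 = 12.5964 INR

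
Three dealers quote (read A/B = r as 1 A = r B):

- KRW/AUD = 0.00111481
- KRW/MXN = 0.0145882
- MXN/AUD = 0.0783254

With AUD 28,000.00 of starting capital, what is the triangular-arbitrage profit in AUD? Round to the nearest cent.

Profit: AUD 698.65

Profitable loop is AUD → KRW → MXN → AUD:
AUD 28,000.00 ÷ 0.00111481 = KRW 25,116,388
KRW 25,116,388 × 0.0145882 = MXN 366,402.88
MXN 366,402.88 × 0.0783254 = AUD 28,698.65
Profit = AUD 28,698.65 − AUD 28,000.00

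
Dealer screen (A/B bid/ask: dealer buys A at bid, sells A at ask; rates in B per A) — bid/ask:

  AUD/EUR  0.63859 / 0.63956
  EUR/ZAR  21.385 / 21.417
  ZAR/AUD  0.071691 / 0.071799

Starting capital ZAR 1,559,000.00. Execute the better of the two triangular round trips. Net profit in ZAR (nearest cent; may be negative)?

Net profit: ZAR 26,213.60

Best loop ZAR → EUR → AUD → ZAR:
ZAR 1,559,000.00 ÷ 21.417 (buy EUR at ask) = EUR 72,792.64
EUR 72,792.64 ÷ 0.63956 (buy AUD at ask) = AUD 113,816.75
AUD 113,816.75 ÷ 0.071799 (buy ZAR at ask) = ZAR 1,585,213.60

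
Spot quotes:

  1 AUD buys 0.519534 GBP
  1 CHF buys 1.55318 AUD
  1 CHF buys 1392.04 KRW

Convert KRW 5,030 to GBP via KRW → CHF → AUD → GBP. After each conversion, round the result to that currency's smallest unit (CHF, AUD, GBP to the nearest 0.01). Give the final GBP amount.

KRW 5,030 ÷ 1392.04 = CHF 3.61
CHF 3.61 × 1.55318 = AUD 5.61
AUD 5.61 × 0.519534 = GBP 2.91

GBP 2.91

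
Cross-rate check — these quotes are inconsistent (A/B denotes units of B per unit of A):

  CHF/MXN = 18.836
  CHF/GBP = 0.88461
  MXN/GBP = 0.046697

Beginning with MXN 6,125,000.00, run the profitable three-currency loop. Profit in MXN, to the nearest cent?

Profit: MXN 34,993.80

Profitable loop is MXN → CHF → GBP → MXN:
MXN 6,125,000.00 ÷ 18.836 = CHF 325,175.20
CHF 325,175.20 × 0.88461 = GBP 287,653.23
GBP 287,653.23 ÷ 0.046697 = MXN 6,159,993.80
Profit = MXN 6,159,993.80 − MXN 6,125,000.00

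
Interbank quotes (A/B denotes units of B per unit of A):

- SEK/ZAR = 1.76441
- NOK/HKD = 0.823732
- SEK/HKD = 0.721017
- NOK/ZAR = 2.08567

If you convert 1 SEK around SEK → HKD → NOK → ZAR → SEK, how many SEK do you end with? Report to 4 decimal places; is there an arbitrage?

1.0347 (arbitrage exists)

Around SEK → HKD → NOK → ZAR → SEK: 1 × 0.721017 ÷ 0.823732 × 2.08567 ÷ 1.76441 = 1.034679
Product > 1; profitable direction is SEK → HKD → NOK → ZAR → SEK.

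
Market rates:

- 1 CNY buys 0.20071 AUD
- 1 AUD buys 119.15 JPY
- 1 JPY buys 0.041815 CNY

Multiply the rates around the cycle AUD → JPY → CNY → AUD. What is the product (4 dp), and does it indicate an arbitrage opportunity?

1.0000 (no arbitrage)

Around AUD → JPY → CNY → AUD: 1 × 119.15 × 0.041815 × 0.20071 = 0.999989
Product ≈ 1 (deviation 0.001%, within rounding noise).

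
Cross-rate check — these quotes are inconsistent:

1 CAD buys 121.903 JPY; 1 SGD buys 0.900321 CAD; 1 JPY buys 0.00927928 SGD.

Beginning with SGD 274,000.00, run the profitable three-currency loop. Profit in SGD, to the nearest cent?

Profit: SGD 5,046.52

Profitable loop is SGD → CAD → JPY → SGD:
SGD 274,000.00 × 0.900321 = CAD 246,687.95
CAD 246,687.95 × 121.903 = JPY 30,072,002
JPY 30,072,002 × 0.00927928 = SGD 279,046.52
Profit = SGD 279,046.52 − SGD 274,000.00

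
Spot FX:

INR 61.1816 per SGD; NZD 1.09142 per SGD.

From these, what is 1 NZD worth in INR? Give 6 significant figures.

NZD/INR = 56.0569

1 NZD ÷ 1.09142 = 0.916238 SGD
0.916238 SGD × 61.1816 = 56.0569 INR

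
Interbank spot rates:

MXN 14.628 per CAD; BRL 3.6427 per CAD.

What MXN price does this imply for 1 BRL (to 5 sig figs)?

BRL/MXN = 4.0157

1 BRL ÷ 3.6427 = 0.274522 CAD
0.274522 CAD × 14.628 = 4.0157 MXN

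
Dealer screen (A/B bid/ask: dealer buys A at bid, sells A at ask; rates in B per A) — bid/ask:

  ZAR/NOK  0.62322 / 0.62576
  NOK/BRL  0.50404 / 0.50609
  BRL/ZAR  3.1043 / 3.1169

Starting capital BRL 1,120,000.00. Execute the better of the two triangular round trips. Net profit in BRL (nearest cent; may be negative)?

Net profit: BRL 14,643.94

Best loop BRL → NOK → ZAR → BRL:
BRL 1,120,000.00 ÷ 0.50609 (buy NOK at ask) = NOK 2,213,045.11
NOK 2,213,045.11 ÷ 0.62576 (buy ZAR at ask) = ZAR 3,536,571.71
ZAR 3,536,571.71 ÷ 3.1169 (buy BRL at ask) = BRL 1,134,643.94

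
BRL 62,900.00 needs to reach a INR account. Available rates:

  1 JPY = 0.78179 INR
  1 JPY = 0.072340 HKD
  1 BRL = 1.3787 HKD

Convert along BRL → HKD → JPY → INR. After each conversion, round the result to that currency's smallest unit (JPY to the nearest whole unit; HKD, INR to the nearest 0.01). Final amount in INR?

INR 937,199.69

BRL 62,900.00 × 1.3787 = HKD 86,720.23
HKD 86,720.23 ÷ 0.072340 = JPY 1,198,787
JPY 1,198,787 × 0.78179 = INR 937,199.69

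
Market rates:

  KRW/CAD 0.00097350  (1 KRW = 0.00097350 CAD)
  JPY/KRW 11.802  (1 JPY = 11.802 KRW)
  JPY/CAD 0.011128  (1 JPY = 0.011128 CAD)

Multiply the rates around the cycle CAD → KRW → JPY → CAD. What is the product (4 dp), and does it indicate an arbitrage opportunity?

Around CAD → KRW → JPY → CAD: 1 ÷ 0.00097350 ÷ 11.802 × 0.011128 = 0.968558
Product < 1; profitable direction is CAD → JPY → KRW → CAD.

0.9686 (arbitrage exists)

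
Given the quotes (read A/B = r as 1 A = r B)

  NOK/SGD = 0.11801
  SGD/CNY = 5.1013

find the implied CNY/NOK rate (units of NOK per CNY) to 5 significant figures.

1 CNY ÷ 5.1013 = 0.196028 SGD
0.196028 SGD ÷ 0.11801 = 1.66112 NOK

CNY/NOK = 1.6611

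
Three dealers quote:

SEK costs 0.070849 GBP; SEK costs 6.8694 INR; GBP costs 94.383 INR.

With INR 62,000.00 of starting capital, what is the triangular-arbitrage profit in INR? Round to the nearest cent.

Profit: INR 1,691.72

Profitable loop is INR → GBP → SEK → INR:
INR 62,000.00 ÷ 94.383 = GBP 656.90
GBP 656.90 ÷ 0.070849 = SEK 9,271.80
SEK 9,271.80 × 6.8694 = INR 63,691.72
Profit = INR 63,691.72 − INR 62,000.00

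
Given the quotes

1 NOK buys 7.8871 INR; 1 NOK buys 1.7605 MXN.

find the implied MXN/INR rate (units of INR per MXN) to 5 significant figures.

MXN/INR = 4.4800

1 MXN ÷ 1.7605 = 0.56802 NOK
0.56802 NOK × 7.8871 = 4.48003 INR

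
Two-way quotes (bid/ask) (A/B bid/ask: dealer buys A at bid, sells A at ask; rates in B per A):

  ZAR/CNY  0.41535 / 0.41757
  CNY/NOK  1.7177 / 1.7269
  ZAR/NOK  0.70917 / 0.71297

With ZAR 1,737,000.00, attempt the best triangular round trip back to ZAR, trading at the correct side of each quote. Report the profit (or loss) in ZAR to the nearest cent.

Net profit: ZAR 1,161.37

Best loop ZAR → CNY → NOK → ZAR:
ZAR 1,737,000.00 × 0.41535 (sell ZAR at bid) = CNY 721,462.95
CNY 721,462.95 × 1.7177 (sell CNY at bid) = NOK 1,239,256.91
NOK 1,239,256.91 ÷ 0.71297 (buy ZAR at ask) = ZAR 1,738,161.37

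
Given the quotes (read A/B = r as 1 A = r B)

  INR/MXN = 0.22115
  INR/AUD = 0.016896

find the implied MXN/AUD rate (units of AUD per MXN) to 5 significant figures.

MXN/AUD = 0.076401

1 MXN ÷ 0.22115 = 4.52182 INR
4.52182 INR × 0.016896 = 0.0764006 AUD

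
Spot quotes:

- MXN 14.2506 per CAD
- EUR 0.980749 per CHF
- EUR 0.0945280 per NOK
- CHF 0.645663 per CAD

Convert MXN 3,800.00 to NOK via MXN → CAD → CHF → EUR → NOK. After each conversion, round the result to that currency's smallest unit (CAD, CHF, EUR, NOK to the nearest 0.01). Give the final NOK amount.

MXN 3,800.00 ÷ 14.2506 = CAD 266.66
CAD 266.66 × 0.645663 = CHF 172.17
CHF 172.17 × 0.980749 = EUR 168.86
EUR 168.86 ÷ 0.0945280 = NOK 1,786.35

NOK 1,786.35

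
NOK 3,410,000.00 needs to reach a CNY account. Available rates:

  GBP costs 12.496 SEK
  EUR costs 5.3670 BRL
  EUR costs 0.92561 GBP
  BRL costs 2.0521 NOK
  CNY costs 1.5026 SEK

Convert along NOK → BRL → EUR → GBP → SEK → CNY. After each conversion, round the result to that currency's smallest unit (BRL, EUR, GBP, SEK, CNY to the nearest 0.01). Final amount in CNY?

NOK 3,410,000.00 ÷ 2.0521 = BRL 1,661,712.39
BRL 1,661,712.39 ÷ 5.3670 = EUR 309,616.62
EUR 309,616.62 × 0.92561 = GBP 286,584.24
GBP 286,584.24 × 12.496 = SEK 3,581,156.66
SEK 3,581,156.66 ÷ 1.5026 = CNY 2,383,306.71

CNY 2,383,306.71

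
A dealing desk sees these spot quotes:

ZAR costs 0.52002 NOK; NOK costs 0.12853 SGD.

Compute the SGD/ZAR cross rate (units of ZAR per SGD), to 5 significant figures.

SGD/ZAR = 14.962

1 SGD ÷ 0.12853 = 7.78028 NOK
7.78028 NOK ÷ 0.52002 = 14.9615 ZAR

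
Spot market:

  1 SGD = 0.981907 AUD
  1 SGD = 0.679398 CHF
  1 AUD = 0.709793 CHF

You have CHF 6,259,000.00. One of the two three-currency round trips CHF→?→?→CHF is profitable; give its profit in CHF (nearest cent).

Profitable loop is CHF → SGD → AUD → CHF:
CHF 6,259,000.00 ÷ 0.679398 = SGD 9,212,567.60
SGD 9,212,567.60 × 0.981907 = AUD 9,045,884.61
AUD 9,045,884.61 × 0.709793 = CHF 6,420,705.58
Profit = CHF 6,420,705.58 − CHF 6,259,000.00

Profit: CHF 161,705.58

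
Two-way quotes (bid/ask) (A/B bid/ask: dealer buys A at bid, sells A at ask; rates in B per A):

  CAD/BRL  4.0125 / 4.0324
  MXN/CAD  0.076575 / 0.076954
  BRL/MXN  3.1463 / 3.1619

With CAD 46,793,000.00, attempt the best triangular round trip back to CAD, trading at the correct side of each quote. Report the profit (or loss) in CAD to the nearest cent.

Best loop CAD → MXN → BRL → CAD:
CAD 46,793,000.00 ÷ 0.076954 (buy MXN at ask) = MXN 608,064,558.05
MXN 608,064,558.05 ÷ 3.1619 (buy BRL at ask) = BRL 192,309,863.70
BRL 192,309,863.70 ÷ 4.0324 (buy CAD at ask) = CAD 47,691,167.47

Net profit: CAD 898,167.47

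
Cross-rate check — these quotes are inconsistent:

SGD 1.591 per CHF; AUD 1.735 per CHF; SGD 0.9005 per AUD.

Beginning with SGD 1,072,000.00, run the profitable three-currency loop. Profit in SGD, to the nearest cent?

Profitable loop is SGD → AUD → CHF → SGD:
SGD 1,072,000.00 ÷ 0.9005 = AUD 1,190,449.75
AUD 1,190,449.75 ÷ 1.735 = CHF 686,138.18
CHF 686,138.18 × 1.591 = SGD 1,091,645.85
Profit = SGD 1,091,645.85 − SGD 1,072,000.00

Profit: SGD 19,645.85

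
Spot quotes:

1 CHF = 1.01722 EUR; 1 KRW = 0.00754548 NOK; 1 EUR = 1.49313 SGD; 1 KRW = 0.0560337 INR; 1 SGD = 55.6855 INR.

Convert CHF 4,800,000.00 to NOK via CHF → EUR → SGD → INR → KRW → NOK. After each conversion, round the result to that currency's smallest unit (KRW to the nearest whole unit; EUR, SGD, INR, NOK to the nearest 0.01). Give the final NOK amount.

CHF 4,800,000.00 × 1.01722 = EUR 4,882,656.00
EUR 4,882,656.00 × 1.49313 = SGD 7,290,440.15
SGD 7,290,440.15 × 55.6855 = INR 405,971,804.97
INR 405,971,804.97 ÷ 0.0560337 = KRW 7,245,136,498
KRW 7,245,136,498 × 0.00754548 = NOK 54,668,032.54

NOK 54,668,032.54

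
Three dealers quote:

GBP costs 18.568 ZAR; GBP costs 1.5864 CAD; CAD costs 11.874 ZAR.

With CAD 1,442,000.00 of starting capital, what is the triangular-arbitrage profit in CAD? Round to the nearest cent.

Profit: CAD 20,883.96

Profitable loop is CAD → ZAR → GBP → CAD:
CAD 1,442,000.00 × 11.874 = ZAR 17,122,308.00
ZAR 17,122,308.00 ÷ 18.568 = GBP 922,140.67
GBP 922,140.67 × 1.5864 = CAD 1,462,883.96
Profit = CAD 1,462,883.96 − CAD 1,442,000.00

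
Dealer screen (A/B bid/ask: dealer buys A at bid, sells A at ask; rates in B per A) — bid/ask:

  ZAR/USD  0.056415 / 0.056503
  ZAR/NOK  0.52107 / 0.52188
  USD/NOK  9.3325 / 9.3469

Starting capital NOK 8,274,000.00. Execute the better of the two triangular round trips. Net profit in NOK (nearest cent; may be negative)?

Best loop NOK → ZAR → USD → NOK:
NOK 8,274,000.00 ÷ 0.52188 (buy ZAR at ask) = ZAR 15,854,219.36
ZAR 15,854,219.36 × 0.056415 (sell ZAR at bid) = USD 894,415.79
USD 894,415.79 × 9.3325 (sell USD at bid) = NOK 8,347,135.32

Net profit: NOK 73,135.32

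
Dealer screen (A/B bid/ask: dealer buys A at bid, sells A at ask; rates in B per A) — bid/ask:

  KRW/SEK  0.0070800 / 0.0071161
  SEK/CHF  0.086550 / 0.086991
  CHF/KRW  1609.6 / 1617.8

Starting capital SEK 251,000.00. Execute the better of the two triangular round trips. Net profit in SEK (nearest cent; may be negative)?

Net result: SEK -370.31 (no profitable arbitrage after spreads)

Best loop SEK → KRW → CHF → SEK:
SEK 251,000.00 ÷ 0.0071161 (buy KRW at ask) = KRW 35,272,129
KRW 35,272,129 ÷ 1617.8 (buy CHF at ask) = CHF 21,802.53
CHF 21,802.53 ÷ 0.086991 (buy SEK at ask) = SEK 250,629.69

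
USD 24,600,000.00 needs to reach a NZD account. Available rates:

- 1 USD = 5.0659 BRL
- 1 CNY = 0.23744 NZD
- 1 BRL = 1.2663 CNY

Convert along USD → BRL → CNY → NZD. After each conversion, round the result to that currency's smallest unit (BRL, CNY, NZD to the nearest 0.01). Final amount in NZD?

USD 24,600,000.00 × 5.0659 = BRL 124,621,140.00
BRL 124,621,140.00 × 1.2663 = CNY 157,807,749.58
CNY 157,807,749.58 × 0.23744 = NZD 37,469,872.06

NZD 37,469,872.06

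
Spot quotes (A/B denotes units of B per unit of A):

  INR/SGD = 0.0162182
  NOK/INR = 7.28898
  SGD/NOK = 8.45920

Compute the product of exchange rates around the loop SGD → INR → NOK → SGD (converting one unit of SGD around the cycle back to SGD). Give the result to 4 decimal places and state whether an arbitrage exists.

1.0000 (no arbitrage)

Around SGD → INR → NOK → SGD: 1 ÷ 0.0162182 ÷ 7.28898 ÷ 8.45920 = 1.000003
Product ≈ 1 (deviation 0.000%, within rounding noise).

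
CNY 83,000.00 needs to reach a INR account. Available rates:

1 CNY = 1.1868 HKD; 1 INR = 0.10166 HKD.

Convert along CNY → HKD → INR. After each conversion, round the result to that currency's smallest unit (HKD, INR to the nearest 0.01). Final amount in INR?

CNY 83,000.00 × 1.1868 = HKD 98,504.40
HKD 98,504.40 ÷ 0.10166 = INR 968,959.28

INR 968,959.28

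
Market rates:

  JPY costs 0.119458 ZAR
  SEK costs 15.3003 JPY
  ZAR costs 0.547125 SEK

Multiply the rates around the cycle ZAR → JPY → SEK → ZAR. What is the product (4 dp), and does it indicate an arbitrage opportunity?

Around ZAR → JPY → SEK → ZAR: 1 ÷ 0.119458 ÷ 15.3003 ÷ 0.547125 = 0.999996
Product ≈ 1 (deviation 0.000%, within rounding noise).

1.0000 (no arbitrage)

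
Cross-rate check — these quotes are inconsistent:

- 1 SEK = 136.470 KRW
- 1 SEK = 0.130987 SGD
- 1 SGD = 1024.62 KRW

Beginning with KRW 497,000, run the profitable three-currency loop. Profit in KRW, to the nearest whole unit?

Profitable loop is KRW → SGD → SEK → KRW:
KRW 497,000 ÷ 1024.62 = SGD 485.06
SGD 485.06 ÷ 0.130987 = SEK 3,703.10
SEK 3,703.10 × 136.470 = KRW 505,362
Profit = KRW 505,362 − KRW 497,000

Profit: KRW 8,362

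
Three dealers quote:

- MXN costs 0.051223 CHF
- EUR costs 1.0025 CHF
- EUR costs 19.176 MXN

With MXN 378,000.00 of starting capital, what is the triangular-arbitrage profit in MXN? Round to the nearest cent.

Profitable loop is MXN → EUR → CHF → MXN:
MXN 378,000.00 ÷ 19.176 = EUR 19,712.14
EUR 19,712.14 × 1.0025 = CHF 19,761.42
CHF 19,761.42 ÷ 0.051223 = MXN 385,791.94
Profit = MXN 385,791.94 − MXN 378,000.00

Profit: MXN 7,791.94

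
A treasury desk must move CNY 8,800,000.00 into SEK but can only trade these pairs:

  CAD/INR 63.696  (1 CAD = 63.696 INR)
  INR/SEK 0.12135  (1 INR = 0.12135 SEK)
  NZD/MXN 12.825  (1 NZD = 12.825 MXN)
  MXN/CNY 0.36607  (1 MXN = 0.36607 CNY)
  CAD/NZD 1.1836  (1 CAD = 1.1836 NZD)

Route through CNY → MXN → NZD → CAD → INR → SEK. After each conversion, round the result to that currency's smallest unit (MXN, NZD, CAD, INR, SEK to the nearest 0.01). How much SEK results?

SEK 12,240,753.24

CNY 8,800,000.00 ÷ 0.36607 = MXN 24,039,118.20
MXN 24,039,118.20 ÷ 12.825 = NZD 1,874,395.18
NZD 1,874,395.18 ÷ 1.1836 = CAD 1,583,639.05
CAD 1,583,639.05 × 63.696 = INR 100,871,472.93
INR 100,871,472.93 × 0.12135 = SEK 12,240,753.24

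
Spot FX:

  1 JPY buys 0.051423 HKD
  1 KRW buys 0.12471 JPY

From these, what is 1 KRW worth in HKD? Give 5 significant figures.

KRW/HKD = 0.0064130

1 KRW × 0.12471 = 0.12471 JPY
0.12471 JPY × 0.051423 = 0.00641296 HKD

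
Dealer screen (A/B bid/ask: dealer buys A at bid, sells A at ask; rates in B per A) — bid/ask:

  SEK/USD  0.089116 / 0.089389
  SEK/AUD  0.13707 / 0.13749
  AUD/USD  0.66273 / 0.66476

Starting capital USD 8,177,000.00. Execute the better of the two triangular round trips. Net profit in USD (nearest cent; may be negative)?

Best loop USD → SEK → AUD → USD:
USD 8,177,000.00 ÷ 0.089389 (buy SEK at ask) = SEK 91,476,579.89
SEK 91,476,579.89 × 0.13707 (sell SEK at bid) = AUD 12,538,694.81
AUD 12,538,694.81 × 0.66273 (sell AUD at bid) = USD 8,309,769.21

Net profit: USD 132,769.21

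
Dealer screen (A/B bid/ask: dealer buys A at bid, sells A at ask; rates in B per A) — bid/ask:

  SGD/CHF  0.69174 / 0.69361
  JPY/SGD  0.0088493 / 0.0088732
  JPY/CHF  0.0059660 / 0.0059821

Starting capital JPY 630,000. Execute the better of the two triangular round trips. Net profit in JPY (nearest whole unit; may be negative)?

Net profit: JPY 14,672

Best loop JPY → SGD → CHF → JPY:
JPY 630,000 × 0.0088493 (sell JPY at bid) = SGD 5,575.06
SGD 5,575.06 × 0.69174 (sell SGD at bid) = CHF 3,856.49
CHF 3,856.49 ÷ 0.0059821 (buy JPY at ask) = JPY 644,672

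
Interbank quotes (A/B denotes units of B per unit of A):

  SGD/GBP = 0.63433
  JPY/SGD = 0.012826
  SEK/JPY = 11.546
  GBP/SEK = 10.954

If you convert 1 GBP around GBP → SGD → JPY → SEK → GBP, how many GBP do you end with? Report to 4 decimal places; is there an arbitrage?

0.9718 (arbitrage exists)

Around GBP → SGD → JPY → SEK → GBP: 1 ÷ 0.63433 ÷ 0.012826 ÷ 11.546 ÷ 10.954 = 0.971828
Product < 1; profitable direction is GBP → SEK → JPY → SGD → GBP.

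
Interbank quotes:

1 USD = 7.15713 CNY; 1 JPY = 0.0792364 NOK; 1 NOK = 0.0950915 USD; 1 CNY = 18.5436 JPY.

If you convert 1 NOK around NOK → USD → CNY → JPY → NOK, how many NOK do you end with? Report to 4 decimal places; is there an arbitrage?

Around NOK → USD → CNY → JPY → NOK: 1 × 0.0950915 × 7.15713 × 18.5436 × 0.0792364 = 0.999999
Product ≈ 1 (deviation 0.000%, within rounding noise).

1.0000 (no arbitrage)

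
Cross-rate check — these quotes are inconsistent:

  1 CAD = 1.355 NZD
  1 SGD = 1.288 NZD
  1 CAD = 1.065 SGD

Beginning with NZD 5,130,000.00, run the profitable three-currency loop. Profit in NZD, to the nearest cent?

Profit: NZD 63,301.55

Profitable loop is NZD → CAD → SGD → NZD:
NZD 5,130,000.00 ÷ 1.355 = CAD 3,785,977.86
CAD 3,785,977.86 × 1.065 = SGD 4,032,066.42
SGD 4,032,066.42 × 1.288 = NZD 5,193,301.55
Profit = NZD 5,193,301.55 − NZD 5,130,000.00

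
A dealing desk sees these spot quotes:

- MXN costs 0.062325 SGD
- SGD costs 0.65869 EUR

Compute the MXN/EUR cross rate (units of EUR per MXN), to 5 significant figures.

MXN/EUR = 0.041053

1 MXN × 0.062325 = 0.062325 SGD
0.062325 SGD × 0.65869 = 0.0410529 EUR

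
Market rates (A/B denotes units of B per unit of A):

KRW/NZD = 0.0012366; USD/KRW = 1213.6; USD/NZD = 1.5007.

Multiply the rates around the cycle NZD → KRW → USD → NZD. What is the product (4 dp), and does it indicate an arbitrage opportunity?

1.0000 (no arbitrage)

Around NZD → KRW → USD → NZD: 1 ÷ 0.0012366 ÷ 1213.6 × 1.5007 = 0.999975
Product ≈ 1 (deviation 0.003%, within rounding noise).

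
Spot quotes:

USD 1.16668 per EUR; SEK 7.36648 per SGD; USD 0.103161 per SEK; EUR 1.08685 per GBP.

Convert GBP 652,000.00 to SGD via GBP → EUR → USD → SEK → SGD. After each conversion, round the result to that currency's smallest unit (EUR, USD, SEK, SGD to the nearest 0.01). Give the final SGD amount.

SGD 1,087,911.09

GBP 652,000.00 × 1.08685 = EUR 708,626.20
EUR 708,626.20 × 1.16668 = USD 826,740.02
USD 826,740.02 ÷ 0.103161 = SEK 8,014,075.28
SEK 8,014,075.28 ÷ 7.36648 = SGD 1,087,911.09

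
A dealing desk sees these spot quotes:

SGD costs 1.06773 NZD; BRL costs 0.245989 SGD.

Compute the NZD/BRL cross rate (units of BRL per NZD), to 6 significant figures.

1 NZD ÷ 1.06773 = 0.936566 SGD
0.936566 SGD ÷ 0.245989 = 3.80735 BRL

NZD/BRL = 3.80735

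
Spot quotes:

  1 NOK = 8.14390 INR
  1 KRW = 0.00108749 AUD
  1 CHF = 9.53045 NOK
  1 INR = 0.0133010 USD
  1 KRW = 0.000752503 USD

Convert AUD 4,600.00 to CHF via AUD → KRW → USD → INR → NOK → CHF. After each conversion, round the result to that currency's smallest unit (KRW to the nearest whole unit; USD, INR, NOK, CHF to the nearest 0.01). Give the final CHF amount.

AUD 4,600.00 ÷ 0.00108749 = KRW 4,229,924
KRW 4,229,924 × 0.000752503 = USD 3,183.03
USD 3,183.03 ÷ 0.0133010 = INR 239,307.57
INR 239,307.57 ÷ 8.14390 = NOK 29,384.89
NOK 29,384.89 ÷ 9.53045 = CHF 3,083.26

CHF 3,083.26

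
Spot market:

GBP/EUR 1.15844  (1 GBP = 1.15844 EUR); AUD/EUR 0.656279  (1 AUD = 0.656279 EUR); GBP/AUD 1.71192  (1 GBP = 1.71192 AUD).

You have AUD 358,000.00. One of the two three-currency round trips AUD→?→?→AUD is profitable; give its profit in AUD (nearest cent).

Profitable loop is AUD → GBP → EUR → AUD:
AUD 358,000.00 ÷ 1.71192 = GBP 209,121.92
GBP 209,121.92 × 1.15844 = EUR 242,255.20
EUR 242,255.20 ÷ 0.656279 = AUD 369,134.47
Profit = AUD 369,134.47 − AUD 358,000.00

Profit: AUD 11,134.47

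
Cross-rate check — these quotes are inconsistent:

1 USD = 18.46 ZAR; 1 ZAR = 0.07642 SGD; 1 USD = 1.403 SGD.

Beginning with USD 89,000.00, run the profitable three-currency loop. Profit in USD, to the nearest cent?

Profit: USD 489.29

Profitable loop is USD → ZAR → SGD → USD:
USD 89,000.00 × 18.46 = ZAR 1,642,940.00
ZAR 1,642,940.00 × 0.07642 = SGD 125,553.47
SGD 125,553.47 ÷ 1.403 = USD 89,489.29
Profit = USD 89,489.29 − USD 89,000.00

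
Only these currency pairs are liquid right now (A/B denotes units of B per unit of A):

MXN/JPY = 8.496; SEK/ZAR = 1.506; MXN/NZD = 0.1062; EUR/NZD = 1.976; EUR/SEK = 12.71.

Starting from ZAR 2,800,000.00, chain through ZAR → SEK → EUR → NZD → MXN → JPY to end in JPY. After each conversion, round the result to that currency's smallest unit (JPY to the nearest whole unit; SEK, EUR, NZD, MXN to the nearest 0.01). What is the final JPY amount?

ZAR 2,800,000.00 ÷ 1.506 = SEK 1,859,229.75
SEK 1,859,229.75 ÷ 12.71 = EUR 146,280.86
EUR 146,280.86 × 1.976 = NZD 289,050.98
NZD 289,050.98 ÷ 0.1062 = MXN 2,721,760.64
MXN 2,721,760.64 × 8.496 = JPY 23,124,078

JPY 23,124,078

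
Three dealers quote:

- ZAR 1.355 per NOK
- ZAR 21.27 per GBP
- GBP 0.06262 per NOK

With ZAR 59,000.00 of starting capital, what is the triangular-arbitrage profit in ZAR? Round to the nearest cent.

Profit: ZAR 1,022.04

Profitable loop is ZAR → GBP → NOK → ZAR:
ZAR 59,000.00 ÷ 21.27 = GBP 2,773.86
GBP 2,773.86 ÷ 0.06262 = NOK 44,296.71
NOK 44,296.71 × 1.355 = ZAR 60,022.04
Profit = ZAR 60,022.04 − ZAR 59,000.00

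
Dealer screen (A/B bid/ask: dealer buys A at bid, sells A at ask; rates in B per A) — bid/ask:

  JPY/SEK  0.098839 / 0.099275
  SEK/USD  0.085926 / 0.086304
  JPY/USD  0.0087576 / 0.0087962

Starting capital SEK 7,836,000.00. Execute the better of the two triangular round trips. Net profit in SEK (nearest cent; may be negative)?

Best loop SEK → JPY → USD → SEK:
SEK 7,836,000.00 ÷ 0.099275 (buy JPY at ask) = JPY 78,932,259
JPY 78,932,259 × 0.0087576 (sell JPY at bid) = USD 691,257.15
USD 691,257.15 ÷ 0.086304 (buy SEK at ask) = SEK 8,009,560.97

Net profit: SEK 173,560.97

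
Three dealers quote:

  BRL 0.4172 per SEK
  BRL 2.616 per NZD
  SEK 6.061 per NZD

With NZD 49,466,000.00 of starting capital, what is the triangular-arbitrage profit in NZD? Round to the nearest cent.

Profitable loop is NZD → BRL → SEK → NZD:
NZD 49,466,000.00 × 2.616 = BRL 129,403,056.00
BRL 129,403,056.00 ÷ 0.4172 = SEK 310,170,316.40
SEK 310,170,316.40 ÷ 6.061 = NZD 51,174,775.84
Profit = NZD 51,174,775.84 − NZD 49,466,000.00

Profit: NZD 1,708,775.84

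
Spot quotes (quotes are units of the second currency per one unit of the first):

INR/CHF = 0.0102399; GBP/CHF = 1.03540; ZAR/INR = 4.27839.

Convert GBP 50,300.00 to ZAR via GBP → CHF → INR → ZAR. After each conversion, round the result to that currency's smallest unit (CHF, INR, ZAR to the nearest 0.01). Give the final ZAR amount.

GBP 50,300.00 × 1.03540 = CHF 52,080.62
CHF 52,080.62 ÷ 0.0102399 = INR 5,086,047.72
INR 5,086,047.72 ÷ 4.27839 = ZAR 1,188,776.09

ZAR 1,188,776.09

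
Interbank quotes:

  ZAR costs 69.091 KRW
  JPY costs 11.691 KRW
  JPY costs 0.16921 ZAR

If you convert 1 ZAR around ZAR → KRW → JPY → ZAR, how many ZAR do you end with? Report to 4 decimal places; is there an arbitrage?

1.0000 (no arbitrage)

Around ZAR → KRW → JPY → ZAR: 1 × 69.091 ÷ 11.691 × 0.16921 = 0.999990
Product ≈ 1 (deviation 0.001%, within rounding noise).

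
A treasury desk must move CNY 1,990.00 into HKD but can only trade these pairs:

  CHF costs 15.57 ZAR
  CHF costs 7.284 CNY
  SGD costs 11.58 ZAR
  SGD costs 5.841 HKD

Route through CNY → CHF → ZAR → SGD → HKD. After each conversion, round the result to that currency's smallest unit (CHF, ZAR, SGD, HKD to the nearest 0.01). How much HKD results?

CNY 1,990.00 ÷ 7.284 = CHF 273.20
CHF 273.20 × 15.57 = ZAR 4,253.72
ZAR 4,253.72 ÷ 11.58 = SGD 367.33
SGD 367.33 × 5.841 = HKD 2,145.57

HKD 2,145.57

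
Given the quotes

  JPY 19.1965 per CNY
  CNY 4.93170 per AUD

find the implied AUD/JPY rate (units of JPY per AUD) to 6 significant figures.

AUD/JPY = 94.6714

1 AUD × 4.93170 = 4.9317 CNY
4.9317 CNY × 19.1965 = 94.6714 JPY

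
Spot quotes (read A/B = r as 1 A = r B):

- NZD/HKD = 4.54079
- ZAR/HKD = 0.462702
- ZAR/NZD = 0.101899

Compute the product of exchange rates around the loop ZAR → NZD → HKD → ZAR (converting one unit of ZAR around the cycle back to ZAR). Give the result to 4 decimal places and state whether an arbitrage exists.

Around ZAR → NZD → HKD → ZAR: 1 × 0.101899 × 4.54079 ÷ 0.462702 = 1.000000
Product ≈ 1 (deviation 0.000%, within rounding noise).

1.0000 (no arbitrage)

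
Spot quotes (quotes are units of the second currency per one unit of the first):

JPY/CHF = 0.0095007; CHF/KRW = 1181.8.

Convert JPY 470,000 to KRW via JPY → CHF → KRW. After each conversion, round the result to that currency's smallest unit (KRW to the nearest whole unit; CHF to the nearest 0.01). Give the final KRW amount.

KRW 5,277,127

JPY 470,000 × 0.0095007 = CHF 4,465.33
CHF 4,465.33 × 1181.8 = KRW 5,277,127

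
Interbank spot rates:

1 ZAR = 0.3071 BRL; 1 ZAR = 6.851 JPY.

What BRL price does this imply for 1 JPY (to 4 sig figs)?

1 JPY ÷ 6.851 = 0.145964 ZAR
0.145964 ZAR × 0.3071 = 0.0448256 BRL

JPY/BRL = 0.04483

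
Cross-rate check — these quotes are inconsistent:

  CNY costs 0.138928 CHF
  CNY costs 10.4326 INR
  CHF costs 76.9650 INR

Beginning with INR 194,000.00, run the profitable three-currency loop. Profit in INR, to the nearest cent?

Profitable loop is INR → CNY → CHF → INR:
INR 194,000.00 ÷ 10.4326 = CNY 18,595.56
CNY 18,595.56 × 0.138928 = CHF 2,583.44
CHF 2,583.44 × 76.9650 = INR 198,834.72
Profit = INR 198,834.72 − INR 194,000.00

Profit: INR 4,834.72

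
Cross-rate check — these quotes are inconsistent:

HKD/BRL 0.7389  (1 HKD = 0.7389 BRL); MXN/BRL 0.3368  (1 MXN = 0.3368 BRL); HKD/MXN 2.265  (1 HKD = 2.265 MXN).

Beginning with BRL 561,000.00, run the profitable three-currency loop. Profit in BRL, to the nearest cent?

Profit: BRL 18,185.24

Profitable loop is BRL → HKD → MXN → BRL:
BRL 561,000.00 ÷ 0.7389 = HKD 759,236.70
HKD 759,236.70 × 2.265 = MXN 1,719,671.13
MXN 1,719,671.13 × 0.3368 = BRL 579,185.24
Profit = BRL 579,185.24 − BRL 561,000.00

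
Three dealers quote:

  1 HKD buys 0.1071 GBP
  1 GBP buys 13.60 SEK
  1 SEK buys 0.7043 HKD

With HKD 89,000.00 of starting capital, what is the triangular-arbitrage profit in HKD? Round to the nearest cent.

Profit: HKD 2,301.11

Profitable loop is HKD → GBP → SEK → HKD:
HKD 89,000.00 × 0.1071 = GBP 9,531.90
GBP 9,531.90 × 13.60 = SEK 129,633.84
SEK 129,633.84 × 0.7043 = HKD 91,301.11
Profit = HKD 91,301.11 − HKD 89,000.00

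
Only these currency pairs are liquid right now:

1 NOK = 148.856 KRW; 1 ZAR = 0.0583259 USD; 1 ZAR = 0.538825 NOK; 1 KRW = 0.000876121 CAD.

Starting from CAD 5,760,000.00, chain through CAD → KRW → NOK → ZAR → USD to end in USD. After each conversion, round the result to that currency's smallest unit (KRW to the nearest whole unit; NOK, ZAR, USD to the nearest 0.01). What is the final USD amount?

CAD 5,760,000.00 ÷ 0.000876121 = KRW 6,574,434,353
KRW 6,574,434,353 ÷ 148.856 = NOK 44,166,404.80
NOK 44,166,404.80 ÷ 0.538825 = ZAR 81,967,994.80
ZAR 81,967,994.80 × 0.0583259 = USD 4,780,857.07

USD 4,780,857.07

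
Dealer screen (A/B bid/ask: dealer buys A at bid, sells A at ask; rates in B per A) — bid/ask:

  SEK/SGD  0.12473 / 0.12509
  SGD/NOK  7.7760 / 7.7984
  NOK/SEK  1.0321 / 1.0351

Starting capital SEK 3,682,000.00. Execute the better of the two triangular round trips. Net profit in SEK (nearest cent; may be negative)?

Net profit: SEK 3,808.24

Best loop SEK → SGD → NOK → SEK:
SEK 3,682,000.00 × 0.12473 (sell SEK at bid) = SGD 459,255.86
SGD 459,255.86 × 7.7760 (sell SGD at bid) = NOK 3,571,173.57
NOK 3,571,173.57 × 1.0321 (sell NOK at bid) = SEK 3,685,808.24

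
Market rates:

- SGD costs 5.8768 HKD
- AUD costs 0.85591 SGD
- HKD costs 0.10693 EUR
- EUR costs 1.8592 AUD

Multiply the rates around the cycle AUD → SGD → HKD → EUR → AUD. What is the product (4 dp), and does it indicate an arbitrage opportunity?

1.0000 (no arbitrage)

Around AUD → SGD → HKD → EUR → AUD: 1 × 0.85591 × 5.8768 × 0.10693 × 1.8592 = 0.999988
Product ≈ 1 (deviation 0.001%, within rounding noise).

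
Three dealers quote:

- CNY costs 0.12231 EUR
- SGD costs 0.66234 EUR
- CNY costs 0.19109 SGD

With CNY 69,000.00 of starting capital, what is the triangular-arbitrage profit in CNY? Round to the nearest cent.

Profitable loop is CNY → SGD → EUR → CNY:
CNY 69,000.00 × 0.19109 = SGD 13,185.21
SGD 13,185.21 × 0.66234 = EUR 8,733.09
EUR 8,733.09 ÷ 0.12231 = CNY 71,401.29
Profit = CNY 71,401.29 − CNY 69,000.00

Profit: CNY 2,401.29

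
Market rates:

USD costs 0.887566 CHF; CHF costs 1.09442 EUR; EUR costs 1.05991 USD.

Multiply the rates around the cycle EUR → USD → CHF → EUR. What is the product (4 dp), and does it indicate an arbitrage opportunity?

1.0296 (arbitrage exists)

Around EUR → USD → CHF → EUR: 1 × 1.05991 × 0.887566 × 1.09442 = 1.029565
Product > 1; profitable direction is EUR → USD → CHF → EUR.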